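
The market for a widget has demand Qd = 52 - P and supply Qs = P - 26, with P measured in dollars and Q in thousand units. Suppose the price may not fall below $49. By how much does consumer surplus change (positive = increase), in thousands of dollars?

-80

In a free market, 52 - P = P - 26 gives the equilibrium P* = 39, Q* = 13.
Because the floor (49) lies above the market-clearing price, it is binding.
At P = 49: Qd = 52 - 49 = 3 and Qs = 49 - 26 = 23.
Consumer surplus without the control is ½ · (52 - 39) · 13 = 84.5.
With the floor, consumers buy 3 units at 49, so CS = ½ · (52 - 49) · 3 = 4.5.
Change in consumer surplus = 4.5 - 84.5 = -80.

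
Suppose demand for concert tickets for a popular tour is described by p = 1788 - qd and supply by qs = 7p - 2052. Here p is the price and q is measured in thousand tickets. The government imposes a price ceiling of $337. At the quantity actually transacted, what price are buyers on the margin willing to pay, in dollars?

1481

Rearranging demand gives qd = 1788 - p. Equilibrium: 1788 - p = 7p - 2052, so 3840 = 8p and p* = 480, q* = 1308.
The ceiling of 337 is below the equilibrium price 480, so it binds.
At p = 337: qd = 1788 - 337 = 1451 and qs = 7·337 - 2052 = 307.
Only 307 units reach the market. On the demand curve, the marginal buyer's willingness to pay at q = 307 is (1788 - 307) = 1481.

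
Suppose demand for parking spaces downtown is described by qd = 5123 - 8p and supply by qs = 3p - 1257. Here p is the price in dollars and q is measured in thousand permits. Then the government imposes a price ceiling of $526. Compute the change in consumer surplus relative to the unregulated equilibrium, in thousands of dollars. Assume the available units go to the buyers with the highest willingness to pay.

15693.75

Setting quantity demanded equal to quantity supplied, 5123 - 8p = 3p - 1257, gives p* = 580 and q* = 483.
The ceiling of 526 is below the equilibrium price 580, so it binds.
At p = 526: qd = 5123 - 8·526 = 915 and qs = 3·526 - 1257 = 321.
Consumer surplus without the control is ½ · (640.375 - 580) · 483 = 14580.5625.
With the ceiling, 321 units are sold at 526 (assume they go to the highest-value buyers). The demand price at q = 321 is 600.25, so CS = ½ · [(640.375 - 526) + (600.25 - 526)] · 321 = 30274.3125.
Change in consumer surplus = 30274.3125 - 14580.5625 = 15693.75.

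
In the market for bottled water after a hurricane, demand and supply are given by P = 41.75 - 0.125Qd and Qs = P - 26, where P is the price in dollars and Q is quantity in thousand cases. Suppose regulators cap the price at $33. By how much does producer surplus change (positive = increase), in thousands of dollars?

Rearranging demand gives Qd = 334 - 8P. Setting quantity demanded equal to quantity supplied, 334 - 8P = P - 26, gives P* = 40 and Q* = 14.
Because the ceiling (33) lies below the market-clearing price, it is binding.
At P = 33: Qd = 334 - 8·33 = 70 and Qs = 33 - 26 = 7.
Producer surplus without the control is ½ · (40 - 26) · 14 = 98.
With the ceiling, producers sell 7 units at 33, so PS = ½ · (33 - 26) · 7 = 24.5.
Change in producer surplus = 24.5 - 98 = -73.5.

-73.5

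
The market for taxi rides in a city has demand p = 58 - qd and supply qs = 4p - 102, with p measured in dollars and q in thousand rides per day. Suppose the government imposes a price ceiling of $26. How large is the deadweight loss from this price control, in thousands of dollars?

Rearranging demand gives qd = 58 - p. Setting quantity demanded equal to quantity supplied, 58 - p = 4p - 102, gives p* = 32 and q* = 26.
The ceiling of 26 is below the equilibrium price 32, so it binds.
At p = 26: qd = 58 - 26 = 32 and qs = 4·26 - 102 = 2.
Quantity traded falls to 2. At q = 2 the demand price is 58 - 2 = 56 and the supply price is (102 + 2)/4 = 26.
Deadweight loss = ½ · (56 - 26) · (26 - 2) = ½ · 30 · 24 = 360.

360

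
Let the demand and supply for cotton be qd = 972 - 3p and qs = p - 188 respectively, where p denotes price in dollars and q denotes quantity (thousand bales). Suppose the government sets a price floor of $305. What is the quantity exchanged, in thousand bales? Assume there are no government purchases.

57

In a free market, 972 - 3p = p - 188 gives the equilibrium p* = 290, q* = 102.
The floor of 305 is above the equilibrium price 290, so it binds.
At p = 305: qd = 972 - 3·305 = 57 and qs = 305 - 188 = 117.
The quantity actually transacted is the short side, demand: 57.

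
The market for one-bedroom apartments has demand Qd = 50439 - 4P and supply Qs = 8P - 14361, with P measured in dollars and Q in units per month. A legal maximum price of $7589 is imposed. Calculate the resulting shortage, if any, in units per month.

In a free market, 50439 - 4P = 8P - 14361 gives the equilibrium P* = 5400, Q* = 28839.
The ceiling of 7589 is above the equilibrium price 5400, so it is not binding; the market clears at P* = 5400, Q* = 28839.
Since the control does not bind, there is no shortage.

0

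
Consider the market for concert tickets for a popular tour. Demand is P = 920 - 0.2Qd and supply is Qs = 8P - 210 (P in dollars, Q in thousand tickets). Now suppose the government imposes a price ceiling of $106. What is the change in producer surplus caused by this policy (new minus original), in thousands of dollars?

Rearranging demand gives Qd = 4600 - 5P. Equilibrium: 4600 - 5P = 8P - 210, so 4810 = 13P and P* = 370, Q* = 2750.
Since 106 < 370, the ceiling is binding.
At P = 106: Qd = 4600 - 5·106 = 4070 and Qs = 8·106 - 210 = 638.
Producer surplus without the control is ½ · (370 - 26.25) · 2750 = 472656.25.
With the ceiling, producers sell 638 units at 106, so PS = ½ · (106 - 26.25) · 638 = 25440.25.
Change in producer surplus = 25440.25 - 472656.25 = -447216.

-447216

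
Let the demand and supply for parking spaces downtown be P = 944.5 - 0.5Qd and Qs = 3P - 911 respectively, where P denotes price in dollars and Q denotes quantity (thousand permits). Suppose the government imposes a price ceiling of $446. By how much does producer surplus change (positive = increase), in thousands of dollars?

-68172

Rearranging demand gives Qd = 1889 - 2P. Equilibrium: 1889 - 2P = 3P - 911, so 2800 = 5P and P* = 560, Q* = 769.
The ceiling of 446 is below the equilibrium price 560, so it binds.
At P = 446: Qd = 1889 - 2·446 = 997 and Qs = 3·446 - 911 = 427.
Producer surplus without the control is ½ · (560 - 911/3) · 769 = 591361/6.
With the ceiling, producers sell 427 units at 446, so PS = ½ · (446 - 911/3) · 427 = 182329/6.
Change in producer surplus = 182329/6 - 591361/6 = -68172.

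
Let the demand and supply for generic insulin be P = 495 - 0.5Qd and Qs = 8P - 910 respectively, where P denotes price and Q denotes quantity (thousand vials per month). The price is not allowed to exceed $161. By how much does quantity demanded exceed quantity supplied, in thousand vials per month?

Rearranging demand gives Qd = 990 - 2P. In a free market, 990 - 2P = 8P - 910 gives the equilibrium P* = 190, Q* = 610.
Because the ceiling (161) lies below the market-clearing price, it is binding.
At P = 161: Qd = 990 - 2·161 = 668 and Qs = 8·161 - 910 = 378.
Shortage = Qd - Qs = 668 - 378 = 290.

290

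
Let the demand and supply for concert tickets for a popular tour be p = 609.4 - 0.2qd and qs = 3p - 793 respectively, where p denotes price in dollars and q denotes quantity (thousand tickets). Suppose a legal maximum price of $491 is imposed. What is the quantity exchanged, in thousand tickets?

Rearranging demand gives qd = 3047 - 5p. Setting quantity demanded equal to quantity supplied, 3047 - 5p = 3p - 793, gives p* = 480 and q* = 647.
Since 491 is above p* = 480, the ceiling does not bind and the free-market outcome prevails.

647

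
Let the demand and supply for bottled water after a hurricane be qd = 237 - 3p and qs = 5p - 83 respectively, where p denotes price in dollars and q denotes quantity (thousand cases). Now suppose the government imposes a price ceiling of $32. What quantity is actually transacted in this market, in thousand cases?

Without the control the market clears where 237 - 3p = 5p - 83, i.e. p* = 40 and q* = 117.
Because the ceiling (32) lies below the market-clearing price, it is binding.
At p = 32: qd = 237 - 3·32 = 141 and qs = 5·32 - 83 = 77.
The quantity actually transacted is the short side, supply: 77.

77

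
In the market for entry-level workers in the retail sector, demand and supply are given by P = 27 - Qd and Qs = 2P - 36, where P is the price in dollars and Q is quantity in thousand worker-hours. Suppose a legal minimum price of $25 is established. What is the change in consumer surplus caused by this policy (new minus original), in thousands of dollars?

Rearranging demand gives Qd = 27 - P. Setting quantity demanded equal to quantity supplied, 27 - P = 2P - 36, gives P* = 21 and Q* = 6.
The floor of 25 is above the equilibrium price 21, so it binds.
At P = 25: Qd = 27 - 25 = 2 and Qs = 2·25 - 36 = 14.
Consumer surplus without the control is ½ · (27 - 21) · 6 = 18.
With the floor, consumers buy 2 units at 25, so CS = ½ · (27 - 25) · 2 = 2.
Change in consumer surplus = 2 - 18 = -16.

-16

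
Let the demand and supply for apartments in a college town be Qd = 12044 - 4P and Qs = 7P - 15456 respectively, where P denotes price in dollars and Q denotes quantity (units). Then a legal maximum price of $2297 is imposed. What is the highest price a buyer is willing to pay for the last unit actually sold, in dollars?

2855.25

Setting quantity demanded equal to quantity supplied, 12044 - 4P = 7P - 15456, gives P* = 2500 and Q* = 2044.
Because the ceiling (2297) lies below the market-clearing price, it is binding.
At P = 2297: Qd = 12044 - 4·2297 = 2856 and Qs = 7·2297 - 15456 = 623.
Only 623 units reach the market. On the demand curve, the marginal buyer's willingness to pay at Q = 623 is (12044 - 623)/4 = 2855.25.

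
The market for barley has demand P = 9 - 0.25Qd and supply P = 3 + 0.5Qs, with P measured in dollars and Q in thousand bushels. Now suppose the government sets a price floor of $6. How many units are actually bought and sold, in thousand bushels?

Rearranging demand gives Qd = 36 - 4P; rearranging supply gives Qs = 2P - 6. Equilibrium: 36 - 4P = 2P - 6, so 42 = 6P and P* = 7, Q* = 8.
The floor of 6 is below the equilibrium price 7, so it is not binding; the market clears at P* = 7, Q* = 8.

8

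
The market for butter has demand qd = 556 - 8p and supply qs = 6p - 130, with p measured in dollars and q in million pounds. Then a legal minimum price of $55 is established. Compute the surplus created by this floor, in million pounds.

Equilibrium: 556 - 8p = 6p - 130, so 686 = 14p and p* = 49, q* = 164.
Since 55 > 49, the floor is binding.
At p = 55: qd = 556 - 8·55 = 116 and qs = 6·55 - 130 = 200.
Surplus = qs - qd = 200 - 116 = 84.

84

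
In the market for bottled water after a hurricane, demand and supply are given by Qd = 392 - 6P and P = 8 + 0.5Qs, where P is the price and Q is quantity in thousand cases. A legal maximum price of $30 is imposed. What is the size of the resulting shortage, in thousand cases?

Rearranging supply gives Qs = 2P - 16. Without the control the market clears where 392 - 6P = 2P - 16, i.e. P* = 51 and Q* = 86.
Because the ceiling (30) lies below the market-clearing price, it is binding.
At P = 30: Qd = 392 - 6·30 = 212 and Qs = 2·30 - 16 = 44.
Shortage = Qd - Qs = 212 - 44 = 168.

168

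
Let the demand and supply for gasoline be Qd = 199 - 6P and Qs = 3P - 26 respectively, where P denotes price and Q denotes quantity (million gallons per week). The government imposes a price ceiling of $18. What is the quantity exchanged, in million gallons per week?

28

In a free market, 199 - 6P = 3P - 26 gives the equilibrium P* = 25, Q* = 49.
The ceiling of 18 is below the equilibrium price 25, so it binds.
At P = 18: Qd = 199 - 6·18 = 91 and Qs = 3·18 - 26 = 28.
The quantity actually transacted is the short side, supply: 28.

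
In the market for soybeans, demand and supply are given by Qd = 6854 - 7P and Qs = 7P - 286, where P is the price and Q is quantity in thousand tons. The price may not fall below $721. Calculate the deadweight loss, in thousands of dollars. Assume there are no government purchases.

311647

In a free market, 6854 - 7P = 7P - 286 gives the equilibrium P* = 510, Q* = 3284.
The floor of 721 is above the equilibrium price 510, so it binds.
At P = 721: Qd = 6854 - 7·721 = 1807 and Qs = 7·721 - 286 = 4761.
Quantity traded falls to 1807. At Q = 1807 the demand price is (6854 - 1807)/7 = 721 and the supply price is (286 + 1807)/7 = 299.
Deadweight loss = ½ · (721 - 299) · (3284 - 1807) = ½ · 422 · 1477 = 311647.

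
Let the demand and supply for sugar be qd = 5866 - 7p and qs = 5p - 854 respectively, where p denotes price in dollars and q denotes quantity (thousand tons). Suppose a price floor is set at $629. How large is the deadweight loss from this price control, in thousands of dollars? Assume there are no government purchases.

Without the control the market clears where 5866 - 7p = 5p - 854, i.e. p* = 560 and q* = 1946.
The floor of 629 is above the equilibrium price 560, so it binds.
At p = 629: qd = 5866 - 7·629 = 1463 and qs = 5·629 - 854 = 2291.
Quantity traded falls to 1463. At q = 1463 the demand price is (5866 - 1463)/7 = 629 and the supply price is (854 + 1463)/5 = 463.4.
Deadweight loss = ½ · (629 - 463.4) · (1946 - 1463) = ½ · 165.6 · 483 = 39992.4.

39992.4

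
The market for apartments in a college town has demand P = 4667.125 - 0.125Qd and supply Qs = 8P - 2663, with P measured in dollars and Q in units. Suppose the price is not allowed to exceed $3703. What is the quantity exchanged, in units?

Rearranging demand gives Qd = 37337 - 8P. In a free market, 37337 - 8P = 8P - 2663 gives the equilibrium P* = 2500, Q* = 17337.
The ceiling of 3703 is above the equilibrium price 2500, so it is not binding; the market clears at P* = 2500, Q* = 17337.

17337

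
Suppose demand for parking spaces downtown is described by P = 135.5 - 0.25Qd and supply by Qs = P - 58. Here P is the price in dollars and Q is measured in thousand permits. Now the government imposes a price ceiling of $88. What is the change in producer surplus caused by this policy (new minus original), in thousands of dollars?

-1472

Rearranging demand gives Qd = 542 - 4P. Setting quantity demanded equal to quantity supplied, 542 - 4P = P - 58, gives P* = 120 and Q* = 62.
Since 88 < 120, the ceiling is binding.
At P = 88: Qd = 542 - 4·88 = 190 and Qs = 88 - 58 = 30.
Producer surplus without the control is ½ · (120 - 58) · 62 = 1922.
With the ceiling, producers sell 30 units at 88, so PS = ½ · (88 - 58) · 30 = 450.
Change in producer surplus = 450 - 1922 = -1472.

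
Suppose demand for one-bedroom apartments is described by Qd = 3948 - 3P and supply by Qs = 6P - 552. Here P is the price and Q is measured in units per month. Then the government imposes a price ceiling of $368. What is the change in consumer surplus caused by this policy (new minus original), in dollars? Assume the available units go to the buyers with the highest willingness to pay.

Without the control the market clears where 3948 - 3P = 6P - 552, i.e. P* = 500 and Q* = 2448.
Because the ceiling (368) lies below the market-clearing price, it is binding.
At P = 368: Qd = 3948 - 3·368 = 2844 and Qs = 6·368 - 552 = 1656.
Consumer surplus without the control is ½ · (1316 - 500) · 2448 = 998784.
With the ceiling, 1656 units are sold at 368 (assume they go to the highest-value buyers). The demand price at Q = 1656 is 764, so CS = ½ · [(1316 - 368) + (764 - 368)] · 1656 = 1112832.
Change in consumer surplus = 1112832 - 998784 = 114048.

114048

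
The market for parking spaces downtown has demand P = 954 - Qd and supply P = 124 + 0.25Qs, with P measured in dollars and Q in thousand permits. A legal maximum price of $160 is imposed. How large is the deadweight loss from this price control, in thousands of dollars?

169000

Rearranging demand gives Qd = 954 - P; rearranging supply gives Qs = 4P - 496. In a free market, 954 - P = 4P - 496 gives the equilibrium P* = 290, Q* = 664.
Since 160 < 290, the ceiling is binding.
At P = 160: Qd = 954 - 160 = 794 and Qs = 4·160 - 496 = 144.
Quantity traded falls to 144. At Q = 144 the demand price is 954 - 144 = 810 and the supply price is (496 + 144)/4 = 160.
Deadweight loss = ½ · (810 - 160) · (664 - 144) = ½ · 650 · 520 = 169000.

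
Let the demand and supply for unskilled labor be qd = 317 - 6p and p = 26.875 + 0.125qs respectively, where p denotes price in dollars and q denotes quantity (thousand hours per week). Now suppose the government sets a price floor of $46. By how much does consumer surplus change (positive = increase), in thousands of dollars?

Rearranging supply gives qs = 8p - 215. Without the control the market clears where 317 - 6p = 8p - 215, i.e. p* = 38 and q* = 89.
The floor of 46 is above the equilibrium price 38, so it binds.
At p = 46: qd = 317 - 6·46 = 41 and qs = 8·46 - 215 = 153.
Consumer surplus without the control is ½ · (317/6 - 38) · 89 = 7921/12.
With the floor, consumers buy 41 units at 46, so CS = ½ · (317/6 - 46) · 41 = 1681/12.
Change in consumer surplus = 1681/12 - 7921/12 = -520.

-520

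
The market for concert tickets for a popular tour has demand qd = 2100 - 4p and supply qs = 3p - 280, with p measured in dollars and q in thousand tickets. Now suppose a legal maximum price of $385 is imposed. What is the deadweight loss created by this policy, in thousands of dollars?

0

Setting quantity demanded equal to quantity supplied, 2100 - 4p = 3p - 280, gives p* = 340 and q* = 740.
The ceiling of 385 is above the equilibrium price 340, so it is not binding; the market clears at p* = 340, q* = 740.
Since the control does not bind, no trades are prevented and deadweight loss is zero.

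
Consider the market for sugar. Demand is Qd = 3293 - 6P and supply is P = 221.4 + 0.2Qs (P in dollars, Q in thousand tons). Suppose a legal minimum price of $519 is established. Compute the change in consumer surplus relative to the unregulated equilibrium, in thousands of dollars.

Rearranging supply gives Qs = 5P - 1107. In a free market, 3293 - 6P = 5P - 1107 gives the equilibrium P* = 400, Q* = 893.
The floor of 519 is above the equilibrium price 400, so it binds.
At P = 519: Qd = 3293 - 6·519 = 179 and Qs = 5·519 - 1107 = 1488.
Consumer surplus without the control is ½ · (3293/6 - 400) · 893 = 797449/12.
With the floor, consumers buy 179 units at 519, so CS = ½ · (3293/6 - 519) · 179 = 32041/12.
Change in consumer surplus = 32041/12 - 797449/12 = -63784.

-63784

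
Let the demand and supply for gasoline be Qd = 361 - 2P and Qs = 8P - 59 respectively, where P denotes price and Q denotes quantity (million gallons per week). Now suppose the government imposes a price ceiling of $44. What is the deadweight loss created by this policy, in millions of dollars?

0

Equilibrium: 361 - 2P = 8P - 59, so 420 = 10P and P* = 42, Q* = 277.
Since 44 is above P* = 42, the ceiling does not bind and the free-market outcome prevails.
Since the control does not bind, no trades are prevented and deadweight loss is zero.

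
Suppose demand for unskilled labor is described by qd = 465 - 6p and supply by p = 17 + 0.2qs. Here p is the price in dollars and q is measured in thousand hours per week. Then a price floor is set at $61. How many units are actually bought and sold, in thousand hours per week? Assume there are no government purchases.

99

Rearranging supply gives qs = 5p - 85. Without the control the market clears where 465 - 6p = 5p - 85, i.e. p* = 50 and q* = 165.
Since 61 > 50, the floor is binding.
At p = 61: qd = 465 - 6·61 = 99 and qs = 5·61 - 85 = 220.
The quantity actually transacted is the short side, demand: 99.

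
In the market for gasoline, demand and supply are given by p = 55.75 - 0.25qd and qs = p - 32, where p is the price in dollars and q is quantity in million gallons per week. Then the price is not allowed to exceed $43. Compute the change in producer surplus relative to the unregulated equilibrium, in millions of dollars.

Rearranging demand gives qd = 223 - 4p. Without the control the market clears where 223 - 4p = p - 32, i.e. p* = 51 and q* = 19.
The ceiling of 43 is below the equilibrium price 51, so it binds.
At p = 43: qd = 223 - 4·43 = 51 and qs = 43 - 32 = 11.
Producer surplus without the control is ½ · (51 - 32) · 19 = 180.5.
With the ceiling, producers sell 11 units at 43, so PS = ½ · (43 - 32) · 11 = 60.5.
Change in producer surplus = 60.5 - 180.5 = -120.

-120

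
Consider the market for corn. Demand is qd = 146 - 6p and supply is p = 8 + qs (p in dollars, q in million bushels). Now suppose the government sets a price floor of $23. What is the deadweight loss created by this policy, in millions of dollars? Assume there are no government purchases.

21

Rearranging supply gives qs = p - 8. Setting quantity demanded equal to quantity supplied, 146 - 6p = p - 8, gives p* = 22 and q* = 14.
Because the floor (23) lies above the market-clearing price, it is binding.
At p = 23: qd = 146 - 6·23 = 8 and qs = 23 - 8 = 15.
Quantity traded falls to 8. At q = 8 the demand price is (146 - 8)/6 = 23 and the supply price is 8 + 8 = 16.
Deadweight loss = ½ · (23 - 16) · (14 - 8) = ½ · 7 · 6 = 21.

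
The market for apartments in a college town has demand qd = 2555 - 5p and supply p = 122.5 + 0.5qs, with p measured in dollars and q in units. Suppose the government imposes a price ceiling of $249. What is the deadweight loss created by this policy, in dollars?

31921.4

Rearranging supply gives qs = 2p - 245. Without the control the market clears where 2555 - 5p = 2p - 245, i.e. p* = 400 and q* = 555.
Since 249 < 400, the ceiling is binding.
At p = 249: qd = 2555 - 5·249 = 1310 and qs = 2·249 - 245 = 253.
Quantity traded falls to 253. At q = 253 the demand price is (2555 - 253)/5 = 460.4 and the supply price is (245 + 253)/2 = 249.
Deadweight loss = ½ · (460.4 - 249) · (555 - 253) = ½ · 211.4 · 302 = 31921.4.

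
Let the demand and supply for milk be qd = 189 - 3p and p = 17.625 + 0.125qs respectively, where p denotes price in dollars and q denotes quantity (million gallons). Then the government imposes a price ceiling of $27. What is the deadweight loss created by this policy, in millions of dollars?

Rearranging supply gives qs = 8p - 141. Setting quantity demanded equal to quantity supplied, 189 - 3p = 8p - 141, gives p* = 30 and q* = 99.
The ceiling of 27 is below the equilibrium price 30, so it binds.
At p = 27: qd = 189 - 3·27 = 108 and qs = 8·27 - 141 = 75.
Quantity traded falls to 75. At q = 75 the demand price is (189 - 75)/3 = 38 and the supply price is (141 + 75)/8 = 27.
Deadweight loss = ½ · (38 - 27) · (99 - 75) = ½ · 11 · 24 = 132.

132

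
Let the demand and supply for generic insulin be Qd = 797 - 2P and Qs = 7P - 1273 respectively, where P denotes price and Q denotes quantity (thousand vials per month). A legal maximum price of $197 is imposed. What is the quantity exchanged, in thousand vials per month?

106

Without the control the market clears where 797 - 2P = 7P - 1273, i.e. P* = 230 and Q* = 337.
Because the ceiling (197) lies below the market-clearing price, it is binding.
At P = 197: Qd = 797 - 2·197 = 403 and Qs = 7·197 - 1273 = 106.
The quantity actually transacted is the short side, supply: 106.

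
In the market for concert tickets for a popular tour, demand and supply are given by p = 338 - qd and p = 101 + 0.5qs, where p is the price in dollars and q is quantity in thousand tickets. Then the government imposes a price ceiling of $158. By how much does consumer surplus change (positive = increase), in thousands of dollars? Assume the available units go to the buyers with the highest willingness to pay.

Rearranging demand gives qd = 338 - p; rearranging supply gives qs = 2p - 202. Setting quantity demanded equal to quantity supplied, 338 - p = 2p - 202, gives p* = 180 and q* = 158.
Since 158 < 180, the ceiling is binding.
At p = 158: qd = 338 - 158 = 180 and qs = 2·158 - 202 = 114.
Consumer surplus without the control is ½ · (338 - 180) · 158 = 12482.
With the ceiling, 114 units are sold at 158 (assume they go to the highest-value buyers). The demand price at q = 114 is 224, so CS = ½ · [(338 - 158) + (224 - 158)] · 114 = 14022.
Change in consumer surplus = 14022 - 12482 = 1540.

1540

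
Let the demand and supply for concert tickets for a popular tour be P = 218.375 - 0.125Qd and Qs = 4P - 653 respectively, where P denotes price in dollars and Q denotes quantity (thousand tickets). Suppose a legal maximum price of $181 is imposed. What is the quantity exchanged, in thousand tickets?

Rearranging demand gives Qd = 1747 - 8P. Equilibrium: 1747 - 8P = 4P - 653, so 2400 = 12P and P* = 200, Q* = 147.
Because the ceiling (181) lies below the market-clearing price, it is binding.
At P = 181: Qd = 1747 - 8·181 = 299 and Qs = 4·181 - 653 = 71.
The quantity actually transacted is the short side, supply: 71.

71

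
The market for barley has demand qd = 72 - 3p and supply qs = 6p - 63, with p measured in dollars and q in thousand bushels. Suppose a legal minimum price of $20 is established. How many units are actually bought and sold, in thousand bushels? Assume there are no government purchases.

12

Setting quantity demanded equal to quantity supplied, 72 - 3p = 6p - 63, gives p* = 15 and q* = 27.
Since 20 > 15, the floor is binding.
At p = 20: qd = 72 - 3·20 = 12 and qs = 6·20 - 63 = 57.
The quantity actually transacted is the short side, demand: 12.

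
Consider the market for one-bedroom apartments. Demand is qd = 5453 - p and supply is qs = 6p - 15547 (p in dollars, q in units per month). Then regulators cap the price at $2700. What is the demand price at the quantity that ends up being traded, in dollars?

In a free market, 5453 - p = 6p - 15547 gives the equilibrium p* = 3000, q* = 2453.
Since 2700 < 3000, the ceiling is binding.
At p = 2700: qd = 5453 - 2700 = 2753 and qs = 6·2700 - 15547 = 653.
Only 653 units reach the market. On the demand curve, the marginal buyer's willingness to pay at q = 653 is (5453 - 653) = 4800.

4800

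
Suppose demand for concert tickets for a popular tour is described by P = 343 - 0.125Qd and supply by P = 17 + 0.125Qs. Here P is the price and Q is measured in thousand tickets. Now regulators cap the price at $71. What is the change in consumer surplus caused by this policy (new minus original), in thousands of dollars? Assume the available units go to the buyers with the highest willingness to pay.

-436

Rearranging demand gives Qd = 2744 - 8P; rearranging supply gives Qs = 8P - 136. Without the control the market clears where 2744 - 8P = 8P - 136, i.e. P* = 180 and Q* = 1304.
The ceiling of 71 is below the equilibrium price 180, so it binds.
At P = 71: Qd = 2744 - 8·71 = 2176 and Qs = 8·71 - 136 = 432.
Consumer surplus without the control is ½ · (343 - 180) · 1304 = 106276.
With the ceiling, 432 units are sold at 71 (assume they go to the highest-value buyers). The demand price at Q = 432 is 289, so CS = ½ · [(343 - 71) + (289 - 71)] · 432 = 105840.
Change in consumer surplus = 105840 - 106276 = -436.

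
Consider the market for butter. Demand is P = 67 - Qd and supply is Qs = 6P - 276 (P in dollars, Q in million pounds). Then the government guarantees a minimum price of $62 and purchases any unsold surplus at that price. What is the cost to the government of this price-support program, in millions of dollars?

5642

Rearranging demand gives Qd = 67 - P. Setting quantity demanded equal to quantity supplied, 67 - P = 6P - 276, gives P* = 49 and Q* = 18.
The floor of 62 is above the equilibrium price 49, so it binds.
At P = 62: Qd = 67 - 62 = 5 and Qs = 6·62 - 276 = 96.
Surplus = Qs - Qd = 91.
Government expenditure = surplus × support price = 91 × 62 = 5642.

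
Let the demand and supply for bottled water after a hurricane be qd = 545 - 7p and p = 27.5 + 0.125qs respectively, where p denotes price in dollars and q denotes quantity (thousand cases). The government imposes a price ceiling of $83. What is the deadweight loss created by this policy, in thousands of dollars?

0

Rearranging supply gives qs = 8p - 220. In a free market, 545 - 7p = 8p - 220 gives the equilibrium p* = 51, q* = 188.
Since 83 is above p* = 51, the ceiling does not bind and the free-market outcome prevails.
Since the control does not bind, no trades are prevented and deadweight loss is zero.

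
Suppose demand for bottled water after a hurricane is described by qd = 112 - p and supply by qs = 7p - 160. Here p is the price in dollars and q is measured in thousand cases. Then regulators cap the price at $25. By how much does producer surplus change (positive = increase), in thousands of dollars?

-418.5

Equilibrium: 112 - p = 7p - 160, so 272 = 8p and p* = 34, q* = 78.
Because the ceiling (25) lies below the market-clearing price, it is binding.
At p = 25: qd = 112 - 25 = 87 and qs = 7·25 - 160 = 15.
Producer surplus without the control is ½ · (34 - 160/7) · 78 = 3042/7.
With the ceiling, producers sell 15 units at 25, so PS = ½ · (25 - 160/7) · 15 = 225/14.
Change in producer surplus = 225/14 - 3042/7 = -418.5.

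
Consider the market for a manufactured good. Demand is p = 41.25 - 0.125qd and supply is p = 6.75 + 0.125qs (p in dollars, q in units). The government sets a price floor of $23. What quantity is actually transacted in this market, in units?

138

Rearranging demand gives qd = 330 - 8p; rearranging supply gives qs = 8p - 54. In a free market, 330 - 8p = 8p - 54 gives the equilibrium p* = 24, q* = 138.
Since 23 is below p* = 24, the floor does not bind and the free-market outcome prevails.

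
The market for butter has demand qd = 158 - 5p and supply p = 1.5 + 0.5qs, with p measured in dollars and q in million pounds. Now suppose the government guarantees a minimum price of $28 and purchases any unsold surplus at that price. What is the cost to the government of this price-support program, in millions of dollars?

Rearranging supply gives qs = 2p - 3. Equilibrium: 158 - 5p = 2p - 3, so 161 = 7p and p* = 23, q* = 43.
Since 28 > 23, the floor is binding.
At p = 28: qd = 158 - 5·28 = 18 and qs = 2·28 - 3 = 53.
Surplus = qs - qd = 35.
Government expenditure = surplus × support price = 35 × 28 = 980.

980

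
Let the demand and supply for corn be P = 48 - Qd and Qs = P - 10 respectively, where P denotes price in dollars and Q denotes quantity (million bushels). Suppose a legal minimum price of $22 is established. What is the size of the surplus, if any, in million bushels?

0

Rearranging demand gives Qd = 48 - P. Without the control the market clears where 48 - P = P - 10, i.e. P* = 29 and Q* = 19.
Since 22 is below P* = 29, the floor does not bind and the free-market outcome prevails.
Since the control does not bind, there is no surplus.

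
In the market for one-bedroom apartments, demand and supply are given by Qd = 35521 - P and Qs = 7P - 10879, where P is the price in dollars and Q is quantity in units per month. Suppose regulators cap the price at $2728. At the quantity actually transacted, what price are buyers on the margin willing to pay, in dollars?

In a free market, 35521 - P = 7P - 10879 gives the equilibrium P* = 5800, Q* = 29721.
Because the ceiling (2728) lies below the market-clearing price, it is binding.
At P = 2728: Qd = 35521 - 2728 = 32793 and Qs = 7·2728 - 10879 = 8217.
Only 8217 units reach the market. On the demand curve, the marginal buyer's willingness to pay at Q = 8217 is (35521 - 8217) = 27304.

27304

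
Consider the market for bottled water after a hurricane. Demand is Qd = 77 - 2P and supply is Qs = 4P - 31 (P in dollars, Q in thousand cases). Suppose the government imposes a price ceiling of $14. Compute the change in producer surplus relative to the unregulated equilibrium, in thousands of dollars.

Setting quantity demanded equal to quantity supplied, 77 - 2P = 4P - 31, gives P* = 18 and Q* = 41.
Since 14 < 18, the ceiling is binding.
At P = 14: Qd = 77 - 2·14 = 49 and Qs = 4·14 - 31 = 25.
Producer surplus without the control is ½ · (18 - 7.75) · 41 = 210.125.
With the ceiling, producers sell 25 units at 14, so PS = ½ · (14 - 7.75) · 25 = 78.125.
Change in producer surplus = 78.125 - 210.125 = -132.

-132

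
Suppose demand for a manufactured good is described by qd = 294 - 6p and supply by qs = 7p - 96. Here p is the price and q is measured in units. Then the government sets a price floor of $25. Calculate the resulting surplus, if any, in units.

0

Equilibrium: 294 - 6p = 7p - 96, so 390 = 13p and p* = 30, q* = 114.
Since 25 is below p* = 30, the floor does not bind and the free-market outcome prevails.
Since the control does not bind, there is no surplus.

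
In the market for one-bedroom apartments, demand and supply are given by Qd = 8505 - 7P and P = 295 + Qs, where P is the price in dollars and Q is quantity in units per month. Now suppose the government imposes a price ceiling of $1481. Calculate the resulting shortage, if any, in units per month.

Rearranging supply gives Qs = P - 295. Equilibrium: 8505 - 7P = P - 295, so 8800 = 8P and P* = 1100, Q* = 805.
Since 1481 is above P* = 1100, the ceiling does not bind and the free-market outcome prevails.
Since the control does not bind, there is no shortage.

0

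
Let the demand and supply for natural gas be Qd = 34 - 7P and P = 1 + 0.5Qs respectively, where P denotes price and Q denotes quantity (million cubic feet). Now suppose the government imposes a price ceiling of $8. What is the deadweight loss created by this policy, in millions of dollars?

0

Rearranging supply gives Qs = 2P - 2. Setting quantity demanded equal to quantity supplied, 34 - 7P = 2P - 2, gives P* = 4 and Q* = 6.
The ceiling of 8 is above the equilibrium price 4, so it is not binding; the market clears at P* = 4, Q* = 6.
Since the control does not bind, no trades are prevented and deadweight loss is zero.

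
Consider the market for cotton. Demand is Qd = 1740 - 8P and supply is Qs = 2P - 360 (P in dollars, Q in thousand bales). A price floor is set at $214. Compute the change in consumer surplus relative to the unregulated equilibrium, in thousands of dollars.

-176

Without the control the market clears where 1740 - 8P = 2P - 360, i.e. P* = 210 and Q* = 60.
Since 214 > 210, the floor is binding.
At P = 214: Qd = 1740 - 8·214 = 28 and Qs = 2·214 - 360 = 68.
Consumer surplus without the control is ½ · (217.5 - 210) · 60 = 225.
With the floor, consumers buy 28 units at 214, so CS = ½ · (217.5 - 214) · 28 = 49.
Change in consumer surplus = 49 - 225 = -176.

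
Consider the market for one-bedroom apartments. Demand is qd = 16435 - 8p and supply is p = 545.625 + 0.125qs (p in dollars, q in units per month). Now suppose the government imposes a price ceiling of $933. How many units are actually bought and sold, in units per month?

3099

Rearranging supply gives qs = 8p - 4365. Setting quantity demanded equal to quantity supplied, 16435 - 8p = 8p - 4365, gives p* = 1300 and q* = 6035.
Since 933 < 1300, the ceiling is binding.
At p = 933: qd = 16435 - 8·933 = 8971 and qs = 8·933 - 4365 = 3099.
The quantity actually transacted is the short side, supply: 3099.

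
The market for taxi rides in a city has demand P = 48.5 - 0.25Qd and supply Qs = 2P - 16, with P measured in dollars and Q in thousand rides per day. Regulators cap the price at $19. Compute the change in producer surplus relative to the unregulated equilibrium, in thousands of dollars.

-608

Rearranging demand gives Qd = 194 - 4P. Without the control the market clears where 194 - 4P = 2P - 16, i.e. P* = 35 and Q* = 54.
The ceiling of 19 is below the equilibrium price 35, so it binds.
At P = 19: Qd = 194 - 4·19 = 118 and Qs = 2·19 - 16 = 22.
Producer surplus without the control is ½ · (35 - 8) · 54 = 729.
With the ceiling, producers sell 22 units at 19, so PS = ½ · (19 - 8) · 22 = 121.
Change in producer surplus = 121 - 729 = -608.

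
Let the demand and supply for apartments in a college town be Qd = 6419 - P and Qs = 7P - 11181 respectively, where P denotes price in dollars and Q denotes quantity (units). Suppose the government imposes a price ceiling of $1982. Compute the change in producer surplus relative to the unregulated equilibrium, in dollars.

In a free market, 6419 - P = 7P - 11181 gives the equilibrium P* = 2200, Q* = 4219.
Since 1982 < 2200, the ceiling is binding.
At P = 1982: Qd = 6419 - 1982 = 4437 and Qs = 7·1982 - 11181 = 2693.
Producer surplus without the control is ½ · (2200 - 11181/7) · 4219 = 17799961/14.
With the ceiling, producers sell 2693 units at 1982, so PS = ½ · (1982 - 11181/7) · 2693 = 7252249/14.
Change in producer surplus = 7252249/14 - 17799961/14 = -753408.

-753408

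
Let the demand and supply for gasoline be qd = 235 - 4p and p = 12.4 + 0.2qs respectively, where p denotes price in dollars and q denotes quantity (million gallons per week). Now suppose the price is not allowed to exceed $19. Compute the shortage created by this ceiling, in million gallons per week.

Rearranging supply gives qs = 5p - 62. Without the control the market clears where 235 - 4p = 5p - 62, i.e. p* = 33 and q* = 103.
Because the ceiling (19) lies below the market-clearing price, it is binding.
At p = 19: qd = 235 - 4·19 = 159 and qs = 5·19 - 62 = 33.
Shortage = qd - qs = 159 - 33 = 126.

126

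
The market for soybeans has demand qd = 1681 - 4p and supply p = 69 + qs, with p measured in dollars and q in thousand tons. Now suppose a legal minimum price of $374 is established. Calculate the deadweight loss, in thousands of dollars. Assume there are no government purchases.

5760

Rearranging supply gives qs = p - 69. Equilibrium: 1681 - 4p = p - 69, so 1750 = 5p and p* = 350, q* = 281.
The floor of 374 is above the equilibrium price 350, so it binds.
At p = 374: qd = 1681 - 4·374 = 185 and qs = 374 - 69 = 305.
Quantity traded falls to 185. At q = 185 the demand price is (1681 - 185)/4 = 374 and the supply price is 69 + 185 = 254.
Deadweight loss = ½ · (374 - 254) · (281 - 185) = ½ · 120 · 96 = 5760.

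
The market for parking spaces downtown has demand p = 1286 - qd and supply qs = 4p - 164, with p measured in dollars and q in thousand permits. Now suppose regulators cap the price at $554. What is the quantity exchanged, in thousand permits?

Rearranging demand gives qd = 1286 - p. Without the control the market clears where 1286 - p = 4p - 164, i.e. p* = 290 and q* = 996.
Since 554 is above p* = 290, the ceiling does not bind and the free-market outcome prevails.

996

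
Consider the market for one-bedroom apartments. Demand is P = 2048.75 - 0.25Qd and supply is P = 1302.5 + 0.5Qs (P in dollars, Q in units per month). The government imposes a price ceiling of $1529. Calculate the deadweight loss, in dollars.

Rearranging demand gives Qd = 8195 - 4P; rearranging supply gives Qs = 2P - 2605. Without the control the market clears where 8195 - 4P = 2P - 2605, i.e. P* = 1800 and Q* = 995.
Since 1529 < 1800, the ceiling is binding.
At P = 1529: Qd = 8195 - 4·1529 = 2079 and Qs = 2·1529 - 2605 = 453.
Quantity traded falls to 453. At Q = 453 the demand price is (8195 - 453)/4 = 1935.5 and the supply price is (2605 + 453)/2 = 1529.
Deadweight loss = ½ · (1935.5 - 1529) · (995 - 453) = ½ · 406.5 · 542 = 110161.5.

110161.5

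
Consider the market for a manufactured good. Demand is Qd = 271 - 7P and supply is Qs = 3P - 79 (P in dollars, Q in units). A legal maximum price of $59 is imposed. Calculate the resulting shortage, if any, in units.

0

Setting quantity demanded equal to quantity supplied, 271 - 7P = 3P - 79, gives P* = 35 and Q* = 26.
Since 59 is above P* = 35, the ceiling does not bind and the free-market outcome prevails.
Since the control does not bind, there is no shortage.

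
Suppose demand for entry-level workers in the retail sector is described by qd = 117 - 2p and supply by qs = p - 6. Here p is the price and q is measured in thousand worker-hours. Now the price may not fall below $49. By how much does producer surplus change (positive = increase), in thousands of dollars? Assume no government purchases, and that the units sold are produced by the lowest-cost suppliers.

In a free market, 117 - 2p = p - 6 gives the equilibrium p* = 41, q* = 35.
Because the floor (49) lies above the market-clearing price, it is binding.
At p = 49: qd = 117 - 2·49 = 19 and qs = 49 - 6 = 43.
Producer surplus without the control is ½ · (41 - 6) · 35 = 612.5.
With the floor, 19 units are sold at 49. The supply price at q = 19 is 25, so PS = ½ · [(49 - 6) + (49 - 25)] · 19 = 636.5.
Change in producer surplus = 636.5 - 612.5 = 24.

24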